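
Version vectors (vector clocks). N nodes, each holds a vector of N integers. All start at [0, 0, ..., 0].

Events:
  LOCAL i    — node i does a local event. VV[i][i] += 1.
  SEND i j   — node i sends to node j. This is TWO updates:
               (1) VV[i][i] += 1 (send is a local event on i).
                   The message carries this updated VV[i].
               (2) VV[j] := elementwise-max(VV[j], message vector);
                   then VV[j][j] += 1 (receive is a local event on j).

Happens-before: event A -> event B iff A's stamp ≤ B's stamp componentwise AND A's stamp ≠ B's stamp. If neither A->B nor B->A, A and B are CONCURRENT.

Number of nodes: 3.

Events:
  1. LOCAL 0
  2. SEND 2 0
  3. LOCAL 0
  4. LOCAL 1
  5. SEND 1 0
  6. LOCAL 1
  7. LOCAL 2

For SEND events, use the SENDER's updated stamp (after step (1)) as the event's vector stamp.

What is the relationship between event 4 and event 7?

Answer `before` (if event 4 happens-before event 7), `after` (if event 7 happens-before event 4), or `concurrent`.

Initial: VV[0]=[0, 0, 0]
Initial: VV[1]=[0, 0, 0]
Initial: VV[2]=[0, 0, 0]
Event 1: LOCAL 0: VV[0][0]++ -> VV[0]=[1, 0, 0]
Event 2: SEND 2->0: VV[2][2]++ -> VV[2]=[0, 0, 1], msg_vec=[0, 0, 1]; VV[0]=max(VV[0],msg_vec) then VV[0][0]++ -> VV[0]=[2, 0, 1]
Event 3: LOCAL 0: VV[0][0]++ -> VV[0]=[3, 0, 1]
Event 4: LOCAL 1: VV[1][1]++ -> VV[1]=[0, 1, 0]
Event 5: SEND 1->0: VV[1][1]++ -> VV[1]=[0, 2, 0], msg_vec=[0, 2, 0]; VV[0]=max(VV[0],msg_vec) then VV[0][0]++ -> VV[0]=[4, 2, 1]
Event 6: LOCAL 1: VV[1][1]++ -> VV[1]=[0, 3, 0]
Event 7: LOCAL 2: VV[2][2]++ -> VV[2]=[0, 0, 2]
Event 4 stamp: [0, 1, 0]
Event 7 stamp: [0, 0, 2]
[0, 1, 0] <= [0, 0, 2]? False
[0, 0, 2] <= [0, 1, 0]? False
Relation: concurrent

Answer: concurrent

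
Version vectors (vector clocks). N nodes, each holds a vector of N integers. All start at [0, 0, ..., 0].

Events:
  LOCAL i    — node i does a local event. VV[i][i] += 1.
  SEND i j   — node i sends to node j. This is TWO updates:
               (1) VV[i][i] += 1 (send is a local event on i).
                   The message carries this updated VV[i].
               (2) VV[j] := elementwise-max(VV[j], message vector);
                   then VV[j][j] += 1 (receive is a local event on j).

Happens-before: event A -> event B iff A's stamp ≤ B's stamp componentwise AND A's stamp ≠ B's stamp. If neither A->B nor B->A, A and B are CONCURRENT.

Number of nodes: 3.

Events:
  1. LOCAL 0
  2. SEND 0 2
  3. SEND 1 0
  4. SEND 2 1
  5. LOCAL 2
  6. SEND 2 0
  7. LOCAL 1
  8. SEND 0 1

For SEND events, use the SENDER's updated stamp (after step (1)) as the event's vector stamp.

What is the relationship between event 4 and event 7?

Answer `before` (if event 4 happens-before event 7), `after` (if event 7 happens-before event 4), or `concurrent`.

Answer: before

Derivation:
Initial: VV[0]=[0, 0, 0]
Initial: VV[1]=[0, 0, 0]
Initial: VV[2]=[0, 0, 0]
Event 1: LOCAL 0: VV[0][0]++ -> VV[0]=[1, 0, 0]
Event 2: SEND 0->2: VV[0][0]++ -> VV[0]=[2, 0, 0], msg_vec=[2, 0, 0]; VV[2]=max(VV[2],msg_vec) then VV[2][2]++ -> VV[2]=[2, 0, 1]
Event 3: SEND 1->0: VV[1][1]++ -> VV[1]=[0, 1, 0], msg_vec=[0, 1, 0]; VV[0]=max(VV[0],msg_vec) then VV[0][0]++ -> VV[0]=[3, 1, 0]
Event 4: SEND 2->1: VV[2][2]++ -> VV[2]=[2, 0, 2], msg_vec=[2, 0, 2]; VV[1]=max(VV[1],msg_vec) then VV[1][1]++ -> VV[1]=[2, 2, 2]
Event 5: LOCAL 2: VV[2][2]++ -> VV[2]=[2, 0, 3]
Event 6: SEND 2->0: VV[2][2]++ -> VV[2]=[2, 0, 4], msg_vec=[2, 0, 4]; VV[0]=max(VV[0],msg_vec) then VV[0][0]++ -> VV[0]=[4, 1, 4]
Event 7: LOCAL 1: VV[1][1]++ -> VV[1]=[2, 3, 2]
Event 8: SEND 0->1: VV[0][0]++ -> VV[0]=[5, 1, 4], msg_vec=[5, 1, 4]; VV[1]=max(VV[1],msg_vec) then VV[1][1]++ -> VV[1]=[5, 4, 4]
Event 4 stamp: [2, 0, 2]
Event 7 stamp: [2, 3, 2]
[2, 0, 2] <= [2, 3, 2]? True
[2, 3, 2] <= [2, 0, 2]? False
Relation: before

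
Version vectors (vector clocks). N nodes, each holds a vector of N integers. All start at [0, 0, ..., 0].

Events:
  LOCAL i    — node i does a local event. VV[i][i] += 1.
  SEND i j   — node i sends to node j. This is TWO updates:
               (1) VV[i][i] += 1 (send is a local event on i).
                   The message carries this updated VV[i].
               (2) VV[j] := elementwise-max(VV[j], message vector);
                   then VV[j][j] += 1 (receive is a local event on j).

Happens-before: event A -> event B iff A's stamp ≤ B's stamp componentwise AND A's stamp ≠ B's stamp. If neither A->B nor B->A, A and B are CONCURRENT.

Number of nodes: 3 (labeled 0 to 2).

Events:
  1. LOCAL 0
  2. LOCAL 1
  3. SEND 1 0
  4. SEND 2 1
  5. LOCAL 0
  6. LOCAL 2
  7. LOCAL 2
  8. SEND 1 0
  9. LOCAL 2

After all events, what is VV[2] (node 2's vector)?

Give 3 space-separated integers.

Answer: 0 0 4

Derivation:
Initial: VV[0]=[0, 0, 0]
Initial: VV[1]=[0, 0, 0]
Initial: VV[2]=[0, 0, 0]
Event 1: LOCAL 0: VV[0][0]++ -> VV[0]=[1, 0, 0]
Event 2: LOCAL 1: VV[1][1]++ -> VV[1]=[0, 1, 0]
Event 3: SEND 1->0: VV[1][1]++ -> VV[1]=[0, 2, 0], msg_vec=[0, 2, 0]; VV[0]=max(VV[0],msg_vec) then VV[0][0]++ -> VV[0]=[2, 2, 0]
Event 4: SEND 2->1: VV[2][2]++ -> VV[2]=[0, 0, 1], msg_vec=[0, 0, 1]; VV[1]=max(VV[1],msg_vec) then VV[1][1]++ -> VV[1]=[0, 3, 1]
Event 5: LOCAL 0: VV[0][0]++ -> VV[0]=[3, 2, 0]
Event 6: LOCAL 2: VV[2][2]++ -> VV[2]=[0, 0, 2]
Event 7: LOCAL 2: VV[2][2]++ -> VV[2]=[0, 0, 3]
Event 8: SEND 1->0: VV[1][1]++ -> VV[1]=[0, 4, 1], msg_vec=[0, 4, 1]; VV[0]=max(VV[0],msg_vec) then VV[0][0]++ -> VV[0]=[4, 4, 1]
Event 9: LOCAL 2: VV[2][2]++ -> VV[2]=[0, 0, 4]
Final vectors: VV[0]=[4, 4, 1]; VV[1]=[0, 4, 1]; VV[2]=[0, 0, 4]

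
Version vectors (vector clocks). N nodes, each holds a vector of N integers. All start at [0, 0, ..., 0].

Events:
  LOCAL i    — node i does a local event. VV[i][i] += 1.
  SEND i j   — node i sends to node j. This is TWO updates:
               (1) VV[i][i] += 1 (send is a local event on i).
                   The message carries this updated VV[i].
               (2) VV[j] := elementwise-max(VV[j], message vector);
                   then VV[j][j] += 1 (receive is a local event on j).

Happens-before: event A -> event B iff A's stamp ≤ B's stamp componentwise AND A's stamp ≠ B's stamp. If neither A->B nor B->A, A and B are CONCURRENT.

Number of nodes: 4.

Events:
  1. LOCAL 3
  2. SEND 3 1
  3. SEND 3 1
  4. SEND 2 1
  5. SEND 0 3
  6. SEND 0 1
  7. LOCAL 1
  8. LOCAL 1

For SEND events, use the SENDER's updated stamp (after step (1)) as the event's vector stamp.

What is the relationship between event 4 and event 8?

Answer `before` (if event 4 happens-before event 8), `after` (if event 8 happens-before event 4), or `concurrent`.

Initial: VV[0]=[0, 0, 0, 0]
Initial: VV[1]=[0, 0, 0, 0]
Initial: VV[2]=[0, 0, 0, 0]
Initial: VV[3]=[0, 0, 0, 0]
Event 1: LOCAL 3: VV[3][3]++ -> VV[3]=[0, 0, 0, 1]
Event 2: SEND 3->1: VV[3][3]++ -> VV[3]=[0, 0, 0, 2], msg_vec=[0, 0, 0, 2]; VV[1]=max(VV[1],msg_vec) then VV[1][1]++ -> VV[1]=[0, 1, 0, 2]
Event 3: SEND 3->1: VV[3][3]++ -> VV[3]=[0, 0, 0, 3], msg_vec=[0, 0, 0, 3]; VV[1]=max(VV[1],msg_vec) then VV[1][1]++ -> VV[1]=[0, 2, 0, 3]
Event 4: SEND 2->1: VV[2][2]++ -> VV[2]=[0, 0, 1, 0], msg_vec=[0, 0, 1, 0]; VV[1]=max(VV[1],msg_vec) then VV[1][1]++ -> VV[1]=[0, 3, 1, 3]
Event 5: SEND 0->3: VV[0][0]++ -> VV[0]=[1, 0, 0, 0], msg_vec=[1, 0, 0, 0]; VV[3]=max(VV[3],msg_vec) then VV[3][3]++ -> VV[3]=[1, 0, 0, 4]
Event 6: SEND 0->1: VV[0][0]++ -> VV[0]=[2, 0, 0, 0], msg_vec=[2, 0, 0, 0]; VV[1]=max(VV[1],msg_vec) then VV[1][1]++ -> VV[1]=[2, 4, 1, 3]
Event 7: LOCAL 1: VV[1][1]++ -> VV[1]=[2, 5, 1, 3]
Event 8: LOCAL 1: VV[1][1]++ -> VV[1]=[2, 6, 1, 3]
Event 4 stamp: [0, 0, 1, 0]
Event 8 stamp: [2, 6, 1, 3]
[0, 0, 1, 0] <= [2, 6, 1, 3]? True
[2, 6, 1, 3] <= [0, 0, 1, 0]? False
Relation: before

Answer: before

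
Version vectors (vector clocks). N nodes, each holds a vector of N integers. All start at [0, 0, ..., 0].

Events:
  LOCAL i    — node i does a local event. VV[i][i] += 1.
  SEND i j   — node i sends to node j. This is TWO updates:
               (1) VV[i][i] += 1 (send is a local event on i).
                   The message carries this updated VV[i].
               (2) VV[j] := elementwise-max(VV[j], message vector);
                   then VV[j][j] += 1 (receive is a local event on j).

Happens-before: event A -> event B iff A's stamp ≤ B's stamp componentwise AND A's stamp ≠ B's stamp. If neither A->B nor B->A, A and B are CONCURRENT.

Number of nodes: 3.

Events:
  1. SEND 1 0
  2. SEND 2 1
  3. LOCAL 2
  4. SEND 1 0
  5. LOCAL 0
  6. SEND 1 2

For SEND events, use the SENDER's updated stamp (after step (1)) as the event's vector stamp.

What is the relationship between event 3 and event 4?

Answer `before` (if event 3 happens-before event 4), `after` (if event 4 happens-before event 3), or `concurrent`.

Initial: VV[0]=[0, 0, 0]
Initial: VV[1]=[0, 0, 0]
Initial: VV[2]=[0, 0, 0]
Event 1: SEND 1->0: VV[1][1]++ -> VV[1]=[0, 1, 0], msg_vec=[0, 1, 0]; VV[0]=max(VV[0],msg_vec) then VV[0][0]++ -> VV[0]=[1, 1, 0]
Event 2: SEND 2->1: VV[2][2]++ -> VV[2]=[0, 0, 1], msg_vec=[0, 0, 1]; VV[1]=max(VV[1],msg_vec) then VV[1][1]++ -> VV[1]=[0, 2, 1]
Event 3: LOCAL 2: VV[2][2]++ -> VV[2]=[0, 0, 2]
Event 4: SEND 1->0: VV[1][1]++ -> VV[1]=[0, 3, 1], msg_vec=[0, 3, 1]; VV[0]=max(VV[0],msg_vec) then VV[0][0]++ -> VV[0]=[2, 3, 1]
Event 5: LOCAL 0: VV[0][0]++ -> VV[0]=[3, 3, 1]
Event 6: SEND 1->2: VV[1][1]++ -> VV[1]=[0, 4, 1], msg_vec=[0, 4, 1]; VV[2]=max(VV[2],msg_vec) then VV[2][2]++ -> VV[2]=[0, 4, 3]
Event 3 stamp: [0, 0, 2]
Event 4 stamp: [0, 3, 1]
[0, 0, 2] <= [0, 3, 1]? False
[0, 3, 1] <= [0, 0, 2]? False
Relation: concurrent

Answer: concurrent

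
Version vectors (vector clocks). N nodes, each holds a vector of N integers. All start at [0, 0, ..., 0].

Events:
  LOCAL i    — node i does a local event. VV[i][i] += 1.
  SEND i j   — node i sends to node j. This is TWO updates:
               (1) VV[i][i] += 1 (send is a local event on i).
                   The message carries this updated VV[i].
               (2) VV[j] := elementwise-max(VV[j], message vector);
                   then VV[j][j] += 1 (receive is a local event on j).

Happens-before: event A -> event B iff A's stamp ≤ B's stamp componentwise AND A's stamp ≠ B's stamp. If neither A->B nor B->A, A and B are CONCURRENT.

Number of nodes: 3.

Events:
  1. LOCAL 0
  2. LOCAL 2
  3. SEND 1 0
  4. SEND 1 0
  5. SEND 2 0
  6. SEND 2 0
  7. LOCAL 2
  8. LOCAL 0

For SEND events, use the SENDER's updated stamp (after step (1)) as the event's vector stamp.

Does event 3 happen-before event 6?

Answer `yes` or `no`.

Answer: no

Derivation:
Initial: VV[0]=[0, 0, 0]
Initial: VV[1]=[0, 0, 0]
Initial: VV[2]=[0, 0, 0]
Event 1: LOCAL 0: VV[0][0]++ -> VV[0]=[1, 0, 0]
Event 2: LOCAL 2: VV[2][2]++ -> VV[2]=[0, 0, 1]
Event 3: SEND 1->0: VV[1][1]++ -> VV[1]=[0, 1, 0], msg_vec=[0, 1, 0]; VV[0]=max(VV[0],msg_vec) then VV[0][0]++ -> VV[0]=[2, 1, 0]
Event 4: SEND 1->0: VV[1][1]++ -> VV[1]=[0, 2, 0], msg_vec=[0, 2, 0]; VV[0]=max(VV[0],msg_vec) then VV[0][0]++ -> VV[0]=[3, 2, 0]
Event 5: SEND 2->0: VV[2][2]++ -> VV[2]=[0, 0, 2], msg_vec=[0, 0, 2]; VV[0]=max(VV[0],msg_vec) then VV[0][0]++ -> VV[0]=[4, 2, 2]
Event 6: SEND 2->0: VV[2][2]++ -> VV[2]=[0, 0, 3], msg_vec=[0, 0, 3]; VV[0]=max(VV[0],msg_vec) then VV[0][0]++ -> VV[0]=[5, 2, 3]
Event 7: LOCAL 2: VV[2][2]++ -> VV[2]=[0, 0, 4]
Event 8: LOCAL 0: VV[0][0]++ -> VV[0]=[6, 2, 3]
Event 3 stamp: [0, 1, 0]
Event 6 stamp: [0, 0, 3]
[0, 1, 0] <= [0, 0, 3]? False. Equal? False. Happens-before: False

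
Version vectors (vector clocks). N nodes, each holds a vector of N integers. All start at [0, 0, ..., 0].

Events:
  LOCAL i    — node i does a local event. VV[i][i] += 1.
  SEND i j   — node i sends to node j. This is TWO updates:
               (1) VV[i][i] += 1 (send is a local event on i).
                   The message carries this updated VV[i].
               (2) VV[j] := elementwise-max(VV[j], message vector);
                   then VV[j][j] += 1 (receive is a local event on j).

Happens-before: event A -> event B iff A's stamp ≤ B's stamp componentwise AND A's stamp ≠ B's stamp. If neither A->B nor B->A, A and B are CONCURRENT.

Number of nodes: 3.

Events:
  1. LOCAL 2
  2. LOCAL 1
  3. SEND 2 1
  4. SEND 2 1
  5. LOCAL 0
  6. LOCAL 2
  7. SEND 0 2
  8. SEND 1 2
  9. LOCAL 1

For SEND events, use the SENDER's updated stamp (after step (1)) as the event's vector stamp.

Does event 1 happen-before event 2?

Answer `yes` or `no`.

Answer: no

Derivation:
Initial: VV[0]=[0, 0, 0]
Initial: VV[1]=[0, 0, 0]
Initial: VV[2]=[0, 0, 0]
Event 1: LOCAL 2: VV[2][2]++ -> VV[2]=[0, 0, 1]
Event 2: LOCAL 1: VV[1][1]++ -> VV[1]=[0, 1, 0]
Event 3: SEND 2->1: VV[2][2]++ -> VV[2]=[0, 0, 2], msg_vec=[0, 0, 2]; VV[1]=max(VV[1],msg_vec) then VV[1][1]++ -> VV[1]=[0, 2, 2]
Event 4: SEND 2->1: VV[2][2]++ -> VV[2]=[0, 0, 3], msg_vec=[0, 0, 3]; VV[1]=max(VV[1],msg_vec) then VV[1][1]++ -> VV[1]=[0, 3, 3]
Event 5: LOCAL 0: VV[0][0]++ -> VV[0]=[1, 0, 0]
Event 6: LOCAL 2: VV[2][2]++ -> VV[2]=[0, 0, 4]
Event 7: SEND 0->2: VV[0][0]++ -> VV[0]=[2, 0, 0], msg_vec=[2, 0, 0]; VV[2]=max(VV[2],msg_vec) then VV[2][2]++ -> VV[2]=[2, 0, 5]
Event 8: SEND 1->2: VV[1][1]++ -> VV[1]=[0, 4, 3], msg_vec=[0, 4, 3]; VV[2]=max(VV[2],msg_vec) then VV[2][2]++ -> VV[2]=[2, 4, 6]
Event 9: LOCAL 1: VV[1][1]++ -> VV[1]=[0, 5, 3]
Event 1 stamp: [0, 0, 1]
Event 2 stamp: [0, 1, 0]
[0, 0, 1] <= [0, 1, 0]? False. Equal? False. Happens-before: False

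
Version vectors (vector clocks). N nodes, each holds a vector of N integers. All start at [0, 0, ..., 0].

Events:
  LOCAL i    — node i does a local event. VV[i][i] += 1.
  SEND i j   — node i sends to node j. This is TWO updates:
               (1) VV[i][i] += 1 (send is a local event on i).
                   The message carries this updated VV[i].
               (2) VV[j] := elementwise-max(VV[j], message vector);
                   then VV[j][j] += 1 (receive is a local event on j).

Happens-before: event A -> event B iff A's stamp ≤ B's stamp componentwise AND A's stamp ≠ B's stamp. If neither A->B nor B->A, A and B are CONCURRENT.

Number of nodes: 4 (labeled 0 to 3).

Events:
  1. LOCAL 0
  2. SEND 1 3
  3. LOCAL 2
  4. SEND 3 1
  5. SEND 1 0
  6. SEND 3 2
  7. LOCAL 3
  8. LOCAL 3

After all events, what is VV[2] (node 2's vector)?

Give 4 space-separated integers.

Answer: 0 1 2 3

Derivation:
Initial: VV[0]=[0, 0, 0, 0]
Initial: VV[1]=[0, 0, 0, 0]
Initial: VV[2]=[0, 0, 0, 0]
Initial: VV[3]=[0, 0, 0, 0]
Event 1: LOCAL 0: VV[0][0]++ -> VV[0]=[1, 0, 0, 0]
Event 2: SEND 1->3: VV[1][1]++ -> VV[1]=[0, 1, 0, 0], msg_vec=[0, 1, 0, 0]; VV[3]=max(VV[3],msg_vec) then VV[3][3]++ -> VV[3]=[0, 1, 0, 1]
Event 3: LOCAL 2: VV[2][2]++ -> VV[2]=[0, 0, 1, 0]
Event 4: SEND 3->1: VV[3][3]++ -> VV[3]=[0, 1, 0, 2], msg_vec=[0, 1, 0, 2]; VV[1]=max(VV[1],msg_vec) then VV[1][1]++ -> VV[1]=[0, 2, 0, 2]
Event 5: SEND 1->0: VV[1][1]++ -> VV[1]=[0, 3, 0, 2], msg_vec=[0, 3, 0, 2]; VV[0]=max(VV[0],msg_vec) then VV[0][0]++ -> VV[0]=[2, 3, 0, 2]
Event 6: SEND 3->2: VV[3][3]++ -> VV[3]=[0, 1, 0, 3], msg_vec=[0, 1, 0, 3]; VV[2]=max(VV[2],msg_vec) then VV[2][2]++ -> VV[2]=[0, 1, 2, 3]
Event 7: LOCAL 3: VV[3][3]++ -> VV[3]=[0, 1, 0, 4]
Event 8: LOCAL 3: VV[3][3]++ -> VV[3]=[0, 1, 0, 5]
Final vectors: VV[0]=[2, 3, 0, 2]; VV[1]=[0, 3, 0, 2]; VV[2]=[0, 1, 2, 3]; VV[3]=[0, 1, 0, 5]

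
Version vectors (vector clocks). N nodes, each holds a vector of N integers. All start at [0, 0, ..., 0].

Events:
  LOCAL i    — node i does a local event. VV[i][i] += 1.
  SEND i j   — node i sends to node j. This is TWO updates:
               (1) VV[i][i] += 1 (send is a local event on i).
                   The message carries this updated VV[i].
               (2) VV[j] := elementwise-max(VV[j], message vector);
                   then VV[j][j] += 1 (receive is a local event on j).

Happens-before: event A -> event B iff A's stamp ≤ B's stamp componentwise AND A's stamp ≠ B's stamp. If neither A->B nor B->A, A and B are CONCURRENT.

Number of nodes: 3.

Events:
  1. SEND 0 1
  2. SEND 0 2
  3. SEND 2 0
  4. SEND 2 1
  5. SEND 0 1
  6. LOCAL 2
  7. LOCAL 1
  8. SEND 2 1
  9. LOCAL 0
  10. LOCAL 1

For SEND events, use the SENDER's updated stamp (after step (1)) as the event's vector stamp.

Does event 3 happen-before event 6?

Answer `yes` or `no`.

Initial: VV[0]=[0, 0, 0]
Initial: VV[1]=[0, 0, 0]
Initial: VV[2]=[0, 0, 0]
Event 1: SEND 0->1: VV[0][0]++ -> VV[0]=[1, 0, 0], msg_vec=[1, 0, 0]; VV[1]=max(VV[1],msg_vec) then VV[1][1]++ -> VV[1]=[1, 1, 0]
Event 2: SEND 0->2: VV[0][0]++ -> VV[0]=[2, 0, 0], msg_vec=[2, 0, 0]; VV[2]=max(VV[2],msg_vec) then VV[2][2]++ -> VV[2]=[2, 0, 1]
Event 3: SEND 2->0: VV[2][2]++ -> VV[2]=[2, 0, 2], msg_vec=[2, 0, 2]; VV[0]=max(VV[0],msg_vec) then VV[0][0]++ -> VV[0]=[3, 0, 2]
Event 4: SEND 2->1: VV[2][2]++ -> VV[2]=[2, 0, 3], msg_vec=[2, 0, 3]; VV[1]=max(VV[1],msg_vec) then VV[1][1]++ -> VV[1]=[2, 2, 3]
Event 5: SEND 0->1: VV[0][0]++ -> VV[0]=[4, 0, 2], msg_vec=[4, 0, 2]; VV[1]=max(VV[1],msg_vec) then VV[1][1]++ -> VV[1]=[4, 3, 3]
Event 6: LOCAL 2: VV[2][2]++ -> VV[2]=[2, 0, 4]
Event 7: LOCAL 1: VV[1][1]++ -> VV[1]=[4, 4, 3]
Event 8: SEND 2->1: VV[2][2]++ -> VV[2]=[2, 0, 5], msg_vec=[2, 0, 5]; VV[1]=max(VV[1],msg_vec) then VV[1][1]++ -> VV[1]=[4, 5, 5]
Event 9: LOCAL 0: VV[0][0]++ -> VV[0]=[5, 0, 2]
Event 10: LOCAL 1: VV[1][1]++ -> VV[1]=[4, 6, 5]
Event 3 stamp: [2, 0, 2]
Event 6 stamp: [2, 0, 4]
[2, 0, 2] <= [2, 0, 4]? True. Equal? False. Happens-before: True

Answer: yes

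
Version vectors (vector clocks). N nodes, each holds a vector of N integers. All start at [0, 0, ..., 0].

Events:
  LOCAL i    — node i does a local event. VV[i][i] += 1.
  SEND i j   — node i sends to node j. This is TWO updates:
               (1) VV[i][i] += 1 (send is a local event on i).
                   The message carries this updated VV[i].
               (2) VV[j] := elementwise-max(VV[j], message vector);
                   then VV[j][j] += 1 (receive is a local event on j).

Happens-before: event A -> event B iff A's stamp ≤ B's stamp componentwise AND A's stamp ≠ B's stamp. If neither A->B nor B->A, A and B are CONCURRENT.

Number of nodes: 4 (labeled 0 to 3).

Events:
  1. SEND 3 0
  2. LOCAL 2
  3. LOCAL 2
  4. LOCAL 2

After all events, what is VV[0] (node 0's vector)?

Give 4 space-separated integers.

Answer: 1 0 0 1

Derivation:
Initial: VV[0]=[0, 0, 0, 0]
Initial: VV[1]=[0, 0, 0, 0]
Initial: VV[2]=[0, 0, 0, 0]
Initial: VV[3]=[0, 0, 0, 0]
Event 1: SEND 3->0: VV[3][3]++ -> VV[3]=[0, 0, 0, 1], msg_vec=[0, 0, 0, 1]; VV[0]=max(VV[0],msg_vec) then VV[0][0]++ -> VV[0]=[1, 0, 0, 1]
Event 2: LOCAL 2: VV[2][2]++ -> VV[2]=[0, 0, 1, 0]
Event 3: LOCAL 2: VV[2][2]++ -> VV[2]=[0, 0, 2, 0]
Event 4: LOCAL 2: VV[2][2]++ -> VV[2]=[0, 0, 3, 0]
Final vectors: VV[0]=[1, 0, 0, 1]; VV[1]=[0, 0, 0, 0]; VV[2]=[0, 0, 3, 0]; VV[3]=[0, 0, 0, 1]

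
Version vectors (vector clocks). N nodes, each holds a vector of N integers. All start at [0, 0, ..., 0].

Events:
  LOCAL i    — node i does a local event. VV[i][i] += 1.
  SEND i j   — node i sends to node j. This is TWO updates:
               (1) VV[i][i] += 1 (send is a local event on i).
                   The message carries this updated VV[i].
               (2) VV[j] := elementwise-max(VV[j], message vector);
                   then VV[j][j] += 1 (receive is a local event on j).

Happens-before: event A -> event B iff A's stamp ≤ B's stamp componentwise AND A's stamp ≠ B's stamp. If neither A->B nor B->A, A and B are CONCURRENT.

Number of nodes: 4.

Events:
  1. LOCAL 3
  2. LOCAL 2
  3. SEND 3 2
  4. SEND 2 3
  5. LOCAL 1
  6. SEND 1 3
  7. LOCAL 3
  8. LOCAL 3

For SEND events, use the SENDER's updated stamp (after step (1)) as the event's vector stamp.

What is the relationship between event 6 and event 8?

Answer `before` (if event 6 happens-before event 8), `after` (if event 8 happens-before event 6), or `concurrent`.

Initial: VV[0]=[0, 0, 0, 0]
Initial: VV[1]=[0, 0, 0, 0]
Initial: VV[2]=[0, 0, 0, 0]
Initial: VV[3]=[0, 0, 0, 0]
Event 1: LOCAL 3: VV[3][3]++ -> VV[3]=[0, 0, 0, 1]
Event 2: LOCAL 2: VV[2][2]++ -> VV[2]=[0, 0, 1, 0]
Event 3: SEND 3->2: VV[3][3]++ -> VV[3]=[0, 0, 0, 2], msg_vec=[0, 0, 0, 2]; VV[2]=max(VV[2],msg_vec) then VV[2][2]++ -> VV[2]=[0, 0, 2, 2]
Event 4: SEND 2->3: VV[2][2]++ -> VV[2]=[0, 0, 3, 2], msg_vec=[0, 0, 3, 2]; VV[3]=max(VV[3],msg_vec) then VV[3][3]++ -> VV[3]=[0, 0, 3, 3]
Event 5: LOCAL 1: VV[1][1]++ -> VV[1]=[0, 1, 0, 0]
Event 6: SEND 1->3: VV[1][1]++ -> VV[1]=[0, 2, 0, 0], msg_vec=[0, 2, 0, 0]; VV[3]=max(VV[3],msg_vec) then VV[3][3]++ -> VV[3]=[0, 2, 3, 4]
Event 7: LOCAL 3: VV[3][3]++ -> VV[3]=[0, 2, 3, 5]
Event 8: LOCAL 3: VV[3][3]++ -> VV[3]=[0, 2, 3, 6]
Event 6 stamp: [0, 2, 0, 0]
Event 8 stamp: [0, 2, 3, 6]
[0, 2, 0, 0] <= [0, 2, 3, 6]? True
[0, 2, 3, 6] <= [0, 2, 0, 0]? False
Relation: before

Answer: before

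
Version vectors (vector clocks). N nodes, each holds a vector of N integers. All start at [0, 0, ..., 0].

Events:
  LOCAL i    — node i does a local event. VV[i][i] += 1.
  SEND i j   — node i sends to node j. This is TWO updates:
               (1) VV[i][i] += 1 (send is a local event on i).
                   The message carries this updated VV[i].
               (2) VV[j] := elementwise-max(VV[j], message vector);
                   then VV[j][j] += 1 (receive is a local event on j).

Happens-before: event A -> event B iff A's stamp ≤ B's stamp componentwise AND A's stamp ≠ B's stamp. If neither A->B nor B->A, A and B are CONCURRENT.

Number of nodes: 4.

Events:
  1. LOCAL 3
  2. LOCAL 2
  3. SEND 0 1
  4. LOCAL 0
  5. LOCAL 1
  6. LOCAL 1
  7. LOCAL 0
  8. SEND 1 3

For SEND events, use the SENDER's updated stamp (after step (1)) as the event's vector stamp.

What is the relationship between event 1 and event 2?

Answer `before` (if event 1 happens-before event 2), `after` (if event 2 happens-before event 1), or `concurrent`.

Answer: concurrent

Derivation:
Initial: VV[0]=[0, 0, 0, 0]
Initial: VV[1]=[0, 0, 0, 0]
Initial: VV[2]=[0, 0, 0, 0]
Initial: VV[3]=[0, 0, 0, 0]
Event 1: LOCAL 3: VV[3][3]++ -> VV[3]=[0, 0, 0, 1]
Event 2: LOCAL 2: VV[2][2]++ -> VV[2]=[0, 0, 1, 0]
Event 3: SEND 0->1: VV[0][0]++ -> VV[0]=[1, 0, 0, 0], msg_vec=[1, 0, 0, 0]; VV[1]=max(VV[1],msg_vec) then VV[1][1]++ -> VV[1]=[1, 1, 0, 0]
Event 4: LOCAL 0: VV[0][0]++ -> VV[0]=[2, 0, 0, 0]
Event 5: LOCAL 1: VV[1][1]++ -> VV[1]=[1, 2, 0, 0]
Event 6: LOCAL 1: VV[1][1]++ -> VV[1]=[1, 3, 0, 0]
Event 7: LOCAL 0: VV[0][0]++ -> VV[0]=[3, 0, 0, 0]
Event 8: SEND 1->3: VV[1][1]++ -> VV[1]=[1, 4, 0, 0], msg_vec=[1, 4, 0, 0]; VV[3]=max(VV[3],msg_vec) then VV[3][3]++ -> VV[3]=[1, 4, 0, 2]
Event 1 stamp: [0, 0, 0, 1]
Event 2 stamp: [0, 0, 1, 0]
[0, 0, 0, 1] <= [0, 0, 1, 0]? False
[0, 0, 1, 0] <= [0, 0, 0, 1]? False
Relation: concurrent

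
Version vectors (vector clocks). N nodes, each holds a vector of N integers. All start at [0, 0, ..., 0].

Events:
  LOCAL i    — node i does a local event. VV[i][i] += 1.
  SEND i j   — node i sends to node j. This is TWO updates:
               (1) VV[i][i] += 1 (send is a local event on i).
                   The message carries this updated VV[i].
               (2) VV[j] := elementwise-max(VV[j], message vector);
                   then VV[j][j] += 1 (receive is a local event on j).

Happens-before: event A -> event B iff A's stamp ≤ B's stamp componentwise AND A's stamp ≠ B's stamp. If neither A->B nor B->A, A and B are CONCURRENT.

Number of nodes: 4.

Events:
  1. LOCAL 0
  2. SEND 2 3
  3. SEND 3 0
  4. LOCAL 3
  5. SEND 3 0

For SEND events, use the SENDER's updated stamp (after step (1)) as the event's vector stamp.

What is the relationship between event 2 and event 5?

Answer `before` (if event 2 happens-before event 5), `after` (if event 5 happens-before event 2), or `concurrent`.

Initial: VV[0]=[0, 0, 0, 0]
Initial: VV[1]=[0, 0, 0, 0]
Initial: VV[2]=[0, 0, 0, 0]
Initial: VV[3]=[0, 0, 0, 0]
Event 1: LOCAL 0: VV[0][0]++ -> VV[0]=[1, 0, 0, 0]
Event 2: SEND 2->3: VV[2][2]++ -> VV[2]=[0, 0, 1, 0], msg_vec=[0, 0, 1, 0]; VV[3]=max(VV[3],msg_vec) then VV[3][3]++ -> VV[3]=[0, 0, 1, 1]
Event 3: SEND 3->0: VV[3][3]++ -> VV[3]=[0, 0, 1, 2], msg_vec=[0, 0, 1, 2]; VV[0]=max(VV[0],msg_vec) then VV[0][0]++ -> VV[0]=[2, 0, 1, 2]
Event 4: LOCAL 3: VV[3][3]++ -> VV[3]=[0, 0, 1, 3]
Event 5: SEND 3->0: VV[3][3]++ -> VV[3]=[0, 0, 1, 4], msg_vec=[0, 0, 1, 4]; VV[0]=max(VV[0],msg_vec) then VV[0][0]++ -> VV[0]=[3, 0, 1, 4]
Event 2 stamp: [0, 0, 1, 0]
Event 5 stamp: [0, 0, 1, 4]
[0, 0, 1, 0] <= [0, 0, 1, 4]? True
[0, 0, 1, 4] <= [0, 0, 1, 0]? False
Relation: before

Answer: before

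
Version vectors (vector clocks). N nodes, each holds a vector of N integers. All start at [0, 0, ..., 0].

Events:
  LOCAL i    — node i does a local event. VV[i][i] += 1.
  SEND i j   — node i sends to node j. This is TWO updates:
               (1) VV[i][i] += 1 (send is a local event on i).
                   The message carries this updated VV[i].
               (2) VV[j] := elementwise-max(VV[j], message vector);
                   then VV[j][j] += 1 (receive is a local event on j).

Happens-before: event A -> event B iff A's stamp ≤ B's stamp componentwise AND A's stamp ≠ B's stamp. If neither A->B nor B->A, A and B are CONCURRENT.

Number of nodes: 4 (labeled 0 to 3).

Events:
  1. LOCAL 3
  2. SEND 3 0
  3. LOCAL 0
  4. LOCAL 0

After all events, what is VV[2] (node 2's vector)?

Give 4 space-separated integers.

Answer: 0 0 0 0

Derivation:
Initial: VV[0]=[0, 0, 0, 0]
Initial: VV[1]=[0, 0, 0, 0]
Initial: VV[2]=[0, 0, 0, 0]
Initial: VV[3]=[0, 0, 0, 0]
Event 1: LOCAL 3: VV[3][3]++ -> VV[3]=[0, 0, 0, 1]
Event 2: SEND 3->0: VV[3][3]++ -> VV[3]=[0, 0, 0, 2], msg_vec=[0, 0, 0, 2]; VV[0]=max(VV[0],msg_vec) then VV[0][0]++ -> VV[0]=[1, 0, 0, 2]
Event 3: LOCAL 0: VV[0][0]++ -> VV[0]=[2, 0, 0, 2]
Event 4: LOCAL 0: VV[0][0]++ -> VV[0]=[3, 0, 0, 2]
Final vectors: VV[0]=[3, 0, 0, 2]; VV[1]=[0, 0, 0, 0]; VV[2]=[0, 0, 0, 0]; VV[3]=[0, 0, 0, 2]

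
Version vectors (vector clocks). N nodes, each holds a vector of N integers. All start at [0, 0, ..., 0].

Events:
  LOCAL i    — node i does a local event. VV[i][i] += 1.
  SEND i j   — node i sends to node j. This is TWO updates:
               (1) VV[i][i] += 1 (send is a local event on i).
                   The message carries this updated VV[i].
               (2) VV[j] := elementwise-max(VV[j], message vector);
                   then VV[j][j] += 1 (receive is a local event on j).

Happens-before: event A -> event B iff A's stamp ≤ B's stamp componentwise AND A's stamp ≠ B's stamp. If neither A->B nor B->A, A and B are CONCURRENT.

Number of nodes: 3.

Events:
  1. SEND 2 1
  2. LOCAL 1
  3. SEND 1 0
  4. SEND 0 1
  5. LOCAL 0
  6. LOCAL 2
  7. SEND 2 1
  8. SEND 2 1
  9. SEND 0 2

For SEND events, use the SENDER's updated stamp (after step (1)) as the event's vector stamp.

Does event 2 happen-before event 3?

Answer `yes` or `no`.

Answer: yes

Derivation:
Initial: VV[0]=[0, 0, 0]
Initial: VV[1]=[0, 0, 0]
Initial: VV[2]=[0, 0, 0]
Event 1: SEND 2->1: VV[2][2]++ -> VV[2]=[0, 0, 1], msg_vec=[0, 0, 1]; VV[1]=max(VV[1],msg_vec) then VV[1][1]++ -> VV[1]=[0, 1, 1]
Event 2: LOCAL 1: VV[1][1]++ -> VV[1]=[0, 2, 1]
Event 3: SEND 1->0: VV[1][1]++ -> VV[1]=[0, 3, 1], msg_vec=[0, 3, 1]; VV[0]=max(VV[0],msg_vec) then VV[0][0]++ -> VV[0]=[1, 3, 1]
Event 4: SEND 0->1: VV[0][0]++ -> VV[0]=[2, 3, 1], msg_vec=[2, 3, 1]; VV[1]=max(VV[1],msg_vec) then VV[1][1]++ -> VV[1]=[2, 4, 1]
Event 5: LOCAL 0: VV[0][0]++ -> VV[0]=[3, 3, 1]
Event 6: LOCAL 2: VV[2][2]++ -> VV[2]=[0, 0, 2]
Event 7: SEND 2->1: VV[2][2]++ -> VV[2]=[0, 0, 3], msg_vec=[0, 0, 3]; VV[1]=max(VV[1],msg_vec) then VV[1][1]++ -> VV[1]=[2, 5, 3]
Event 8: SEND 2->1: VV[2][2]++ -> VV[2]=[0, 0, 4], msg_vec=[0, 0, 4]; VV[1]=max(VV[1],msg_vec) then VV[1][1]++ -> VV[1]=[2, 6, 4]
Event 9: SEND 0->2: VV[0][0]++ -> VV[0]=[4, 3, 1], msg_vec=[4, 3, 1]; VV[2]=max(VV[2],msg_vec) then VV[2][2]++ -> VV[2]=[4, 3, 5]
Event 2 stamp: [0, 2, 1]
Event 3 stamp: [0, 3, 1]
[0, 2, 1] <= [0, 3, 1]? True. Equal? False. Happens-before: True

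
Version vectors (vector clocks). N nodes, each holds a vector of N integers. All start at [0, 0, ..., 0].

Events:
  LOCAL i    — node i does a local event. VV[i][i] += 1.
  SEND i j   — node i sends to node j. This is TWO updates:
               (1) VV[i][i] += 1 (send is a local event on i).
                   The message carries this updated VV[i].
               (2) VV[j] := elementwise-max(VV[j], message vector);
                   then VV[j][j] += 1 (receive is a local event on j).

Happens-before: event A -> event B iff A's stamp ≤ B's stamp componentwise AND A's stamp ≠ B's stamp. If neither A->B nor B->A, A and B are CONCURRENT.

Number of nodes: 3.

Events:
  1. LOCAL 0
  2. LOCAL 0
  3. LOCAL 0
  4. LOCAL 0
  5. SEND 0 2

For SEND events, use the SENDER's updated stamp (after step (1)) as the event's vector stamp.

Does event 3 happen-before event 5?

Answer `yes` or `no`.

Initial: VV[0]=[0, 0, 0]
Initial: VV[1]=[0, 0, 0]
Initial: VV[2]=[0, 0, 0]
Event 1: LOCAL 0: VV[0][0]++ -> VV[0]=[1, 0, 0]
Event 2: LOCAL 0: VV[0][0]++ -> VV[0]=[2, 0, 0]
Event 3: LOCAL 0: VV[0][0]++ -> VV[0]=[3, 0, 0]
Event 4: LOCAL 0: VV[0][0]++ -> VV[0]=[4, 0, 0]
Event 5: SEND 0->2: VV[0][0]++ -> VV[0]=[5, 0, 0], msg_vec=[5, 0, 0]; VV[2]=max(VV[2],msg_vec) then VV[2][2]++ -> VV[2]=[5, 0, 1]
Event 3 stamp: [3, 0, 0]
Event 5 stamp: [5, 0, 0]
[3, 0, 0] <= [5, 0, 0]? True. Equal? False. Happens-before: True

Answer: yes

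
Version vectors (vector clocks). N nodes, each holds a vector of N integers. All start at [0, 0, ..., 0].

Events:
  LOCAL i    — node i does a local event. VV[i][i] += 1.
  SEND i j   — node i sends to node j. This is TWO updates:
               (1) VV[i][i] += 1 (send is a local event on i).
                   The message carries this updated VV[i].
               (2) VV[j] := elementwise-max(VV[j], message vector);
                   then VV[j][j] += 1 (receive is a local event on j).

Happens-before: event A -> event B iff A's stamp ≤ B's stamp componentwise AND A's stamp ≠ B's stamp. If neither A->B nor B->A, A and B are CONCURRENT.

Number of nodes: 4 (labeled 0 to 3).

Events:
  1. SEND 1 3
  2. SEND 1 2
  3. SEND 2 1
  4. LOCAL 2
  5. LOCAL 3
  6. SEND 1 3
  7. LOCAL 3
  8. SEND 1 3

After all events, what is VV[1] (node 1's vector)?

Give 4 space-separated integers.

Initial: VV[0]=[0, 0, 0, 0]
Initial: VV[1]=[0, 0, 0, 0]
Initial: VV[2]=[0, 0, 0, 0]
Initial: VV[3]=[0, 0, 0, 0]
Event 1: SEND 1->3: VV[1][1]++ -> VV[1]=[0, 1, 0, 0], msg_vec=[0, 1, 0, 0]; VV[3]=max(VV[3],msg_vec) then VV[3][3]++ -> VV[3]=[0, 1, 0, 1]
Event 2: SEND 1->2: VV[1][1]++ -> VV[1]=[0, 2, 0, 0], msg_vec=[0, 2, 0, 0]; VV[2]=max(VV[2],msg_vec) then VV[2][2]++ -> VV[2]=[0, 2, 1, 0]
Event 3: SEND 2->1: VV[2][2]++ -> VV[2]=[0, 2, 2, 0], msg_vec=[0, 2, 2, 0]; VV[1]=max(VV[1],msg_vec) then VV[1][1]++ -> VV[1]=[0, 3, 2, 0]
Event 4: LOCAL 2: VV[2][2]++ -> VV[2]=[0, 2, 3, 0]
Event 5: LOCAL 3: VV[3][3]++ -> VV[3]=[0, 1, 0, 2]
Event 6: SEND 1->3: VV[1][1]++ -> VV[1]=[0, 4, 2, 0], msg_vec=[0, 4, 2, 0]; VV[3]=max(VV[3],msg_vec) then VV[3][3]++ -> VV[3]=[0, 4, 2, 3]
Event 7: LOCAL 3: VV[3][3]++ -> VV[3]=[0, 4, 2, 4]
Event 8: SEND 1->3: VV[1][1]++ -> VV[1]=[0, 5, 2, 0], msg_vec=[0, 5, 2, 0]; VV[3]=max(VV[3],msg_vec) then VV[3][3]++ -> VV[3]=[0, 5, 2, 5]
Final vectors: VV[0]=[0, 0, 0, 0]; VV[1]=[0, 5, 2, 0]; VV[2]=[0, 2, 3, 0]; VV[3]=[0, 5, 2, 5]

Answer: 0 5 2 0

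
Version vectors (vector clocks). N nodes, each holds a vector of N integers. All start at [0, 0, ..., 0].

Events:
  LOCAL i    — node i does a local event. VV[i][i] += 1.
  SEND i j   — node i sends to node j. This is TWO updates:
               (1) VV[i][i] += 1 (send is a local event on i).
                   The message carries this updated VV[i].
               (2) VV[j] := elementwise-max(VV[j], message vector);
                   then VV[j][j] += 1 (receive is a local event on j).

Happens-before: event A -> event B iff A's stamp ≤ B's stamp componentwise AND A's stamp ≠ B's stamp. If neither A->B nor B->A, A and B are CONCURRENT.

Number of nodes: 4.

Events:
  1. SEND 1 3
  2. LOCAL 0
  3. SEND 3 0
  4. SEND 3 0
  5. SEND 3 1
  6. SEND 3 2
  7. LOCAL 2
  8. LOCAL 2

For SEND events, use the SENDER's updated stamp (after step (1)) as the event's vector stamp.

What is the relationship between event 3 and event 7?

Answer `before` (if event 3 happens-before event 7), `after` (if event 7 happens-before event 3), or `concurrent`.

Initial: VV[0]=[0, 0, 0, 0]
Initial: VV[1]=[0, 0, 0, 0]
Initial: VV[2]=[0, 0, 0, 0]
Initial: VV[3]=[0, 0, 0, 0]
Event 1: SEND 1->3: VV[1][1]++ -> VV[1]=[0, 1, 0, 0], msg_vec=[0, 1, 0, 0]; VV[3]=max(VV[3],msg_vec) then VV[3][3]++ -> VV[3]=[0, 1, 0, 1]
Event 2: LOCAL 0: VV[0][0]++ -> VV[0]=[1, 0, 0, 0]
Event 3: SEND 3->0: VV[3][3]++ -> VV[3]=[0, 1, 0, 2], msg_vec=[0, 1, 0, 2]; VV[0]=max(VV[0],msg_vec) then VV[0][0]++ -> VV[0]=[2, 1, 0, 2]
Event 4: SEND 3->0: VV[3][3]++ -> VV[3]=[0, 1, 0, 3], msg_vec=[0, 1, 0, 3]; VV[0]=max(VV[0],msg_vec) then VV[0][0]++ -> VV[0]=[3, 1, 0, 3]
Event 5: SEND 3->1: VV[3][3]++ -> VV[3]=[0, 1, 0, 4], msg_vec=[0, 1, 0, 4]; VV[1]=max(VV[1],msg_vec) then VV[1][1]++ -> VV[1]=[0, 2, 0, 4]
Event 6: SEND 3->2: VV[3][3]++ -> VV[3]=[0, 1, 0, 5], msg_vec=[0, 1, 0, 5]; VV[2]=max(VV[2],msg_vec) then VV[2][2]++ -> VV[2]=[0, 1, 1, 5]
Event 7: LOCAL 2: VV[2][2]++ -> VV[2]=[0, 1, 2, 5]
Event 8: LOCAL 2: VV[2][2]++ -> VV[2]=[0, 1, 3, 5]
Event 3 stamp: [0, 1, 0, 2]
Event 7 stamp: [0, 1, 2, 5]
[0, 1, 0, 2] <= [0, 1, 2, 5]? True
[0, 1, 2, 5] <= [0, 1, 0, 2]? False
Relation: before

Answer: before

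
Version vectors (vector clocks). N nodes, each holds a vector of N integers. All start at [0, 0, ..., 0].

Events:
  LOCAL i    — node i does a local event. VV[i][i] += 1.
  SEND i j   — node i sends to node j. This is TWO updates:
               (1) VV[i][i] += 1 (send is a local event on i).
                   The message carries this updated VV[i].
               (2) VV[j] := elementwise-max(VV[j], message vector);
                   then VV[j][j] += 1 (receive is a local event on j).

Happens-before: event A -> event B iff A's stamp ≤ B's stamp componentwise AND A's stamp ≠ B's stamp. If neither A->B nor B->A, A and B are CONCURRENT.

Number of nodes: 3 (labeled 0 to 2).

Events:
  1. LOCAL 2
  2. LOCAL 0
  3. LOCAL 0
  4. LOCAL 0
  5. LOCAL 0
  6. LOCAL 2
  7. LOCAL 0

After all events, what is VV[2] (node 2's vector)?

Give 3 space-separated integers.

Answer: 0 0 2

Derivation:
Initial: VV[0]=[0, 0, 0]
Initial: VV[1]=[0, 0, 0]
Initial: VV[2]=[0, 0, 0]
Event 1: LOCAL 2: VV[2][2]++ -> VV[2]=[0, 0, 1]
Event 2: LOCAL 0: VV[0][0]++ -> VV[0]=[1, 0, 0]
Event 3: LOCAL 0: VV[0][0]++ -> VV[0]=[2, 0, 0]
Event 4: LOCAL 0: VV[0][0]++ -> VV[0]=[3, 0, 0]
Event 5: LOCAL 0: VV[0][0]++ -> VV[0]=[4, 0, 0]
Event 6: LOCAL 2: VV[2][2]++ -> VV[2]=[0, 0, 2]
Event 7: LOCAL 0: VV[0][0]++ -> VV[0]=[5, 0, 0]
Final vectors: VV[0]=[5, 0, 0]; VV[1]=[0, 0, 0]; VV[2]=[0, 0, 2]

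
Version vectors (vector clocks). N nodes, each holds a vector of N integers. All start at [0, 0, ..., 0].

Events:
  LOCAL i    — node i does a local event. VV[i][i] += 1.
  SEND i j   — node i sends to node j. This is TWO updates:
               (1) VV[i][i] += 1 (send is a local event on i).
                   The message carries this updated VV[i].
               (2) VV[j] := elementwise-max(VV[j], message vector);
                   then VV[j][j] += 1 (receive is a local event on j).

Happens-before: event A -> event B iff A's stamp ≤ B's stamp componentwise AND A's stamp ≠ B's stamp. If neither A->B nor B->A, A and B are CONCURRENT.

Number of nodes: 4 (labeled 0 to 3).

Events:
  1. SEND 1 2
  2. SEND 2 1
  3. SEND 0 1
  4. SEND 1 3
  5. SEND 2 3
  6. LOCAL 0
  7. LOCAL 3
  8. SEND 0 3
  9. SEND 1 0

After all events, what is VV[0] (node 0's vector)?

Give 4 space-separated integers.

Initial: VV[0]=[0, 0, 0, 0]
Initial: VV[1]=[0, 0, 0, 0]
Initial: VV[2]=[0, 0, 0, 0]
Initial: VV[3]=[0, 0, 0, 0]
Event 1: SEND 1->2: VV[1][1]++ -> VV[1]=[0, 1, 0, 0], msg_vec=[0, 1, 0, 0]; VV[2]=max(VV[2],msg_vec) then VV[2][2]++ -> VV[2]=[0, 1, 1, 0]
Event 2: SEND 2->1: VV[2][2]++ -> VV[2]=[0, 1, 2, 0], msg_vec=[0, 1, 2, 0]; VV[1]=max(VV[1],msg_vec) then VV[1][1]++ -> VV[1]=[0, 2, 2, 0]
Event 3: SEND 0->1: VV[0][0]++ -> VV[0]=[1, 0, 0, 0], msg_vec=[1, 0, 0, 0]; VV[1]=max(VV[1],msg_vec) then VV[1][1]++ -> VV[1]=[1, 3, 2, 0]
Event 4: SEND 1->3: VV[1][1]++ -> VV[1]=[1, 4, 2, 0], msg_vec=[1, 4, 2, 0]; VV[3]=max(VV[3],msg_vec) then VV[3][3]++ -> VV[3]=[1, 4, 2, 1]
Event 5: SEND 2->3: VV[2][2]++ -> VV[2]=[0, 1, 3, 0], msg_vec=[0, 1, 3, 0]; VV[3]=max(VV[3],msg_vec) then VV[3][3]++ -> VV[3]=[1, 4, 3, 2]
Event 6: LOCAL 0: VV[0][0]++ -> VV[0]=[2, 0, 0, 0]
Event 7: LOCAL 3: VV[3][3]++ -> VV[3]=[1, 4, 3, 3]
Event 8: SEND 0->3: VV[0][0]++ -> VV[0]=[3, 0, 0, 0], msg_vec=[3, 0, 0, 0]; VV[3]=max(VV[3],msg_vec) then VV[3][3]++ -> VV[3]=[3, 4, 3, 4]
Event 9: SEND 1->0: VV[1][1]++ -> VV[1]=[1, 5, 2, 0], msg_vec=[1, 5, 2, 0]; VV[0]=max(VV[0],msg_vec) then VV[0][0]++ -> VV[0]=[4, 5, 2, 0]
Final vectors: VV[0]=[4, 5, 2, 0]; VV[1]=[1, 5, 2, 0]; VV[2]=[0, 1, 3, 0]; VV[3]=[3, 4, 3, 4]

Answer: 4 5 2 0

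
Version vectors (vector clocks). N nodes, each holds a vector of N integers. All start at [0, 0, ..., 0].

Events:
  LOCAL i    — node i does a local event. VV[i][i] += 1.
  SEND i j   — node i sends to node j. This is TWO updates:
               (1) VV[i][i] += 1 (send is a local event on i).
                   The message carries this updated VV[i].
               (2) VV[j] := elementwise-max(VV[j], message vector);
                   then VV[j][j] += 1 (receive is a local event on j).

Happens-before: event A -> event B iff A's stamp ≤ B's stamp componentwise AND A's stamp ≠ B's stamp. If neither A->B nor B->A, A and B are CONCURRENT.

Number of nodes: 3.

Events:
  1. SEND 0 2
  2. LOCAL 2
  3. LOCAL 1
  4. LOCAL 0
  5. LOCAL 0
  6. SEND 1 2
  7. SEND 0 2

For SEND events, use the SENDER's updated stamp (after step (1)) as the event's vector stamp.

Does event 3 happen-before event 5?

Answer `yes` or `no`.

Answer: no

Derivation:
Initial: VV[0]=[0, 0, 0]
Initial: VV[1]=[0, 0, 0]
Initial: VV[2]=[0, 0, 0]
Event 1: SEND 0->2: VV[0][0]++ -> VV[0]=[1, 0, 0], msg_vec=[1, 0, 0]; VV[2]=max(VV[2],msg_vec) then VV[2][2]++ -> VV[2]=[1, 0, 1]
Event 2: LOCAL 2: VV[2][2]++ -> VV[2]=[1, 0, 2]
Event 3: LOCAL 1: VV[1][1]++ -> VV[1]=[0, 1, 0]
Event 4: LOCAL 0: VV[0][0]++ -> VV[0]=[2, 0, 0]
Event 5: LOCAL 0: VV[0][0]++ -> VV[0]=[3, 0, 0]
Event 6: SEND 1->2: VV[1][1]++ -> VV[1]=[0, 2, 0], msg_vec=[0, 2, 0]; VV[2]=max(VV[2],msg_vec) then VV[2][2]++ -> VV[2]=[1, 2, 3]
Event 7: SEND 0->2: VV[0][0]++ -> VV[0]=[4, 0, 0], msg_vec=[4, 0, 0]; VV[2]=max(VV[2],msg_vec) then VV[2][2]++ -> VV[2]=[4, 2, 4]
Event 3 stamp: [0, 1, 0]
Event 5 stamp: [3, 0, 0]
[0, 1, 0] <= [3, 0, 0]? False. Equal? False. Happens-before: False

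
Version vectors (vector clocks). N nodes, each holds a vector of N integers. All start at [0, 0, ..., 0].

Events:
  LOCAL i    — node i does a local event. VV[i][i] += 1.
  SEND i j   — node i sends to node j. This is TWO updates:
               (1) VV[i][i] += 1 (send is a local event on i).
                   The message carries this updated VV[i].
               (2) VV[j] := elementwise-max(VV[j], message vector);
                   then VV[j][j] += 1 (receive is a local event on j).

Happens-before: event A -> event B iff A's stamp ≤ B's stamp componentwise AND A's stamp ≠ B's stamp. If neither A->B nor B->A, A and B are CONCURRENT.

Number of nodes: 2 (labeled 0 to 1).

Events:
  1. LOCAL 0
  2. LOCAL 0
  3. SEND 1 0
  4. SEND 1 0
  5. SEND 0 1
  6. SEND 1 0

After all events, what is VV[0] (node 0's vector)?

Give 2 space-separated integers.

Initial: VV[0]=[0, 0]
Initial: VV[1]=[0, 0]
Event 1: LOCAL 0: VV[0][0]++ -> VV[0]=[1, 0]
Event 2: LOCAL 0: VV[0][0]++ -> VV[0]=[2, 0]
Event 3: SEND 1->0: VV[1][1]++ -> VV[1]=[0, 1], msg_vec=[0, 1]; VV[0]=max(VV[0],msg_vec) then VV[0][0]++ -> VV[0]=[3, 1]
Event 4: SEND 1->0: VV[1][1]++ -> VV[1]=[0, 2], msg_vec=[0, 2]; VV[0]=max(VV[0],msg_vec) then VV[0][0]++ -> VV[0]=[4, 2]
Event 5: SEND 0->1: VV[0][0]++ -> VV[0]=[5, 2], msg_vec=[5, 2]; VV[1]=max(VV[1],msg_vec) then VV[1][1]++ -> VV[1]=[5, 3]
Event 6: SEND 1->0: VV[1][1]++ -> VV[1]=[5, 4], msg_vec=[5, 4]; VV[0]=max(VV[0],msg_vec) then VV[0][0]++ -> VV[0]=[6, 4]
Final vectors: VV[0]=[6, 4]; VV[1]=[5, 4]

Answer: 6 4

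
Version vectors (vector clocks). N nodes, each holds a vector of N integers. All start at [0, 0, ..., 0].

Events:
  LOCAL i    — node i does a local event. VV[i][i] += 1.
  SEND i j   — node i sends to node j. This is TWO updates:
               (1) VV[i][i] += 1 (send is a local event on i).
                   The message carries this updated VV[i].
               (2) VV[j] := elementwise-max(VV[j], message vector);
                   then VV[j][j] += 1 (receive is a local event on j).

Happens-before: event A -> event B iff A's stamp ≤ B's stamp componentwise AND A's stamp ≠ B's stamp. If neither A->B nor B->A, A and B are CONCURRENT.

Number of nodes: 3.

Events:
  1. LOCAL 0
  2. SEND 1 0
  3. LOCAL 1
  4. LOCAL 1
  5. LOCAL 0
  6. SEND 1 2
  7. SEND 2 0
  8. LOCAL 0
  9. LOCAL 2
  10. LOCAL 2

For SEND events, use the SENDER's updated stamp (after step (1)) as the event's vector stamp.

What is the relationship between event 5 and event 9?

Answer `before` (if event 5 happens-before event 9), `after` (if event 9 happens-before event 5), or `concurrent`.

Initial: VV[0]=[0, 0, 0]
Initial: VV[1]=[0, 0, 0]
Initial: VV[2]=[0, 0, 0]
Event 1: LOCAL 0: VV[0][0]++ -> VV[0]=[1, 0, 0]
Event 2: SEND 1->0: VV[1][1]++ -> VV[1]=[0, 1, 0], msg_vec=[0, 1, 0]; VV[0]=max(VV[0],msg_vec) then VV[0][0]++ -> VV[0]=[2, 1, 0]
Event 3: LOCAL 1: VV[1][1]++ -> VV[1]=[0, 2, 0]
Event 4: LOCAL 1: VV[1][1]++ -> VV[1]=[0, 3, 0]
Event 5: LOCAL 0: VV[0][0]++ -> VV[0]=[3, 1, 0]
Event 6: SEND 1->2: VV[1][1]++ -> VV[1]=[0, 4, 0], msg_vec=[0, 4, 0]; VV[2]=max(VV[2],msg_vec) then VV[2][2]++ -> VV[2]=[0, 4, 1]
Event 7: SEND 2->0: VV[2][2]++ -> VV[2]=[0, 4, 2], msg_vec=[0, 4, 2]; VV[0]=max(VV[0],msg_vec) then VV[0][0]++ -> VV[0]=[4, 4, 2]
Event 8: LOCAL 0: VV[0][0]++ -> VV[0]=[5, 4, 2]
Event 9: LOCAL 2: VV[2][2]++ -> VV[2]=[0, 4, 3]
Event 10: LOCAL 2: VV[2][2]++ -> VV[2]=[0, 4, 4]
Event 5 stamp: [3, 1, 0]
Event 9 stamp: [0, 4, 3]
[3, 1, 0] <= [0, 4, 3]? False
[0, 4, 3] <= [3, 1, 0]? False
Relation: concurrent

Answer: concurrent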